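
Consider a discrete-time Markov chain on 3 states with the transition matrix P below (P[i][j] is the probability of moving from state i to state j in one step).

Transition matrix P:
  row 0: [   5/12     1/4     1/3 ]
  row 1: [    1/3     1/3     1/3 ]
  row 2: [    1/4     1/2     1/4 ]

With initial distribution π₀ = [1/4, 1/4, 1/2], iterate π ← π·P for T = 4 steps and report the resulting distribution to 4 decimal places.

t=0: π = [0.2500, 0.2500, 0.5000]
t=1: π = [0.3125, 0.3958, 0.2917]
t=2: π = [0.3351, 0.3559, 0.3090]
t=3: π = [0.3355, 0.3569, 0.3076]
t=4: π = [0.3357, 0.3566, 0.3077]

π = [0.3357, 0.3566, 0.3077]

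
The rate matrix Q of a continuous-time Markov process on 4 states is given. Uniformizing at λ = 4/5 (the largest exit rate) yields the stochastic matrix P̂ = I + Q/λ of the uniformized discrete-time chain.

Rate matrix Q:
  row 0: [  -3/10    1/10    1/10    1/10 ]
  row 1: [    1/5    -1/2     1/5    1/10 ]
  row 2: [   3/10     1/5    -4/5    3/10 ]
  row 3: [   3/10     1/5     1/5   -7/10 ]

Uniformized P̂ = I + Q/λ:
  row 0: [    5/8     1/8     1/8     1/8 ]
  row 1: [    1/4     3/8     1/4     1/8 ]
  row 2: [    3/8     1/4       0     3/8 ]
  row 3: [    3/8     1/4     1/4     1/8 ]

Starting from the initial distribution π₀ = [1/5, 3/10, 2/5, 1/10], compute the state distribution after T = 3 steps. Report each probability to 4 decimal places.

t=0: π = [0.2000, 0.3000, 0.4000, 0.1000]
t=1: π = [0.3875, 0.2625, 0.1250, 0.2250]
t=2: π = [0.4391, 0.2344, 0.1703, 0.1563]
t=3: π = [0.4555, 0.2244, 0.1525, 0.1676]

π = [0.4555, 0.2244, 0.1525, 0.1676]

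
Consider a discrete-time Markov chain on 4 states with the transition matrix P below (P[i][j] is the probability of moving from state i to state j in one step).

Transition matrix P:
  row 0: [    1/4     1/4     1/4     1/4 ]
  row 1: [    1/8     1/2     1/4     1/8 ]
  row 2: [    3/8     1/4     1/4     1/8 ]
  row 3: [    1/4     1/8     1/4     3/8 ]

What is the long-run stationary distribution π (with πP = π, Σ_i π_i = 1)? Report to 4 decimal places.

Balance equations π_j = Σ_i π_i·P[i][j]:
  π_0 = 1/4·π_0 + 1/8·π_1 + 3/8·π_2 + 1/4·π_3
  π_1 = 1/4·π_0 + 1/2·π_1 + 1/4·π_2 + 1/8·π_3
  π_2 = 1/4·π_0 + 1/4·π_1 + 1/4·π_2 + 1/4·π_3
  normalize: π_0 + π_1 + π_2 + π_3 = 1
Solving the linear system gives exactly π = [10/41, 49/164, 1/4, 17/82].

π = [0.2439, 0.2988, 0.2500, 0.2073]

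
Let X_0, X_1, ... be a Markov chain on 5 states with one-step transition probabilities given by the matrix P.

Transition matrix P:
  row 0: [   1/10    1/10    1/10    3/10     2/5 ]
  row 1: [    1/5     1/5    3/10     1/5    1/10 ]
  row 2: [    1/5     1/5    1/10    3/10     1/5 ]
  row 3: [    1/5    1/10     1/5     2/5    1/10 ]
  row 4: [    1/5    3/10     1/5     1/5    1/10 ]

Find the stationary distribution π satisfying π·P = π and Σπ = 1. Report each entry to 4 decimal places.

π = [0.1818, 0.1695, 0.1807, 0.2953, 0.1726]

Balance equations π_j = Σ_i π_i·P[i][j]:
  π_0 = 1/10·π_0 + 1/5·π_1 + 1/5·π_2 + 1/5·π_3 + 1/5·π_4
  π_1 = 1/10·π_0 + 1/5·π_1 + 1/5·π_2 + 1/10·π_3 + 3/10·π_4
  π_2 = 1/10·π_0 + 3/10·π_1 + 1/10·π_2 + 1/5·π_3 + 1/5·π_4
  π_3 = 3/10·π_0 + 1/5·π_1 + 3/10·π_2 + 2/5·π_3 + 1/5·π_4
  normalize: π_0 + π_1 + π_2 + π_3 + π_4 = 1
Solving the linear system gives exactly π = [2/11, 304/1793, 324/1793, 1059/3586, 619/3586].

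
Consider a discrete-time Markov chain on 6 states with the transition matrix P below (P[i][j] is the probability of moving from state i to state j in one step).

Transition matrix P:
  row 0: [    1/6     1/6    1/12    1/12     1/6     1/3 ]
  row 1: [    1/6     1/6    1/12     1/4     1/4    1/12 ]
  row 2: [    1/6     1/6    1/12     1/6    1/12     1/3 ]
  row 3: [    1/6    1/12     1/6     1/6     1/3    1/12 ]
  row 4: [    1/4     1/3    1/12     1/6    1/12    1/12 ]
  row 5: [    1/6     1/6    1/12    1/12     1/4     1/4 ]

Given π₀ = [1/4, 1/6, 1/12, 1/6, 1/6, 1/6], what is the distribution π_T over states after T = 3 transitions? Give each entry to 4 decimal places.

π = [0.1831, 0.1870, 0.0959, 0.1516, 0.1984, 0.1839]

t=0: π = [0.2500, 0.1667, 0.0833, 0.1667, 0.1667, 0.1667]
t=1: π = [0.1806, 0.1806, 0.0972, 0.1458, 0.2014, 0.1944]
t=2: π = [0.1834, 0.1881, 0.0955, 0.1505, 0.1973, 0.1852]
t=3: π = [0.1831, 0.1870, 0.0959, 0.1516, 0.1984, 0.1839]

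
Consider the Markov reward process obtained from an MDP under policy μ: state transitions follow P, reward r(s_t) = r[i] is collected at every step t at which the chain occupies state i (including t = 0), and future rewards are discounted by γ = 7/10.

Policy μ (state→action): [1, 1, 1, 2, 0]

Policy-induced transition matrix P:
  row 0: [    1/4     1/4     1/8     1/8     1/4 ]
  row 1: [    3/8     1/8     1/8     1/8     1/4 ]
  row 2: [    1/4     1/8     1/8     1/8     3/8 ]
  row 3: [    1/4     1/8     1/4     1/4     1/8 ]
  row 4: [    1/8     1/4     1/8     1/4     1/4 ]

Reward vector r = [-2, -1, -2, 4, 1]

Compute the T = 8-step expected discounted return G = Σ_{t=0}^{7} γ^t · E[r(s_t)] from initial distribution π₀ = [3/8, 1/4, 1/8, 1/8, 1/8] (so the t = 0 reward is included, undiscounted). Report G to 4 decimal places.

t=0: π = [0.3750, 0.2500, 0.1250, 0.1250, 0.1250], E[r] = -0.6250, γ^t·E[r] = -0.625000, running G = -0.625000
t=1: π = [0.2656, 0.1875, 0.1406, 0.1563, 0.2500], E[r] = -0.1250, γ^t·E[r] = -0.087500, running G = -0.712500
t=2: π = [0.2422, 0.1895, 0.1445, 0.1758, 0.2480], E[r] = -0.0117, γ^t·E[r] = -0.005742, running G = -0.718242
t=3: π = [0.2427, 0.1863, 0.1470, 0.1780, 0.2461], E[r] = -0.0076, γ^t·E[r] = -0.002596, running G = -0.720838
t=4: π = [0.2425, 0.1861, 0.1472, 0.1780, 0.2461], E[r] = -0.0075, γ^t·E[r] = -0.001795, running G = -0.722633
t=5: π = [0.2425, 0.1861, 0.1473, 0.1780, 0.2462], E[r] = -0.0074, γ^t·E[r] = -0.001236, running G = -0.723869
t=6: π = [0.2425, 0.1861, 0.1473, 0.1780, 0.2462], E[r] = -0.0073, γ^t·E[r] = -0.000862, running G = -0.724731
t=7: π = [0.2425, 0.1861, 0.1473, 0.1780, 0.2462], E[r] = -0.0073, γ^t·E[r] = -0.000603, running G = -0.725335

G = -0.7253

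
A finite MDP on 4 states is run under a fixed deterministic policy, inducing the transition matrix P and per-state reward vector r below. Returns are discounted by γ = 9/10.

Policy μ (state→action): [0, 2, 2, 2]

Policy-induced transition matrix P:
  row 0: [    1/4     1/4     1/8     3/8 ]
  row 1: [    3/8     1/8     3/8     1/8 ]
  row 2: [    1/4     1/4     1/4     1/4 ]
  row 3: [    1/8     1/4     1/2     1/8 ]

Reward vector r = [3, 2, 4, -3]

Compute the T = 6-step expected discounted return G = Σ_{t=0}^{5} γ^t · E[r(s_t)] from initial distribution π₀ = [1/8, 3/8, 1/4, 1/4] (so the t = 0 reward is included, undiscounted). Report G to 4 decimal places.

G = 7.9546

t=0: π = [0.1250, 0.3750, 0.2500, 0.2500], E[r] = 1.3750, γ^t·E[r] = 1.375000, running G = 1.375000
t=1: π = [0.2656, 0.2031, 0.3438, 0.1875], E[r] = 2.0156, γ^t·E[r] = 1.814063, running G = 3.189063
t=2: π = [0.2520, 0.2246, 0.2891, 0.2344], E[r] = 1.6582, γ^t·E[r] = 1.343145, running G = 4.532207
t=3: π = [0.2488, 0.2219, 0.3052, 0.2241], E[r] = 1.7385, γ^t·E[r] = 1.267385, running G = 5.799592
t=4: π = [0.2497, 0.2223, 0.3027, 0.2253], E[r] = 1.7284, γ^t·E[r] = 1.133979, running G = 6.933571
t=5: π = [0.2496, 0.2222, 0.3029, 0.2253], E[r] = 1.7291, γ^t·E[r] = 1.021011, running G = 7.954582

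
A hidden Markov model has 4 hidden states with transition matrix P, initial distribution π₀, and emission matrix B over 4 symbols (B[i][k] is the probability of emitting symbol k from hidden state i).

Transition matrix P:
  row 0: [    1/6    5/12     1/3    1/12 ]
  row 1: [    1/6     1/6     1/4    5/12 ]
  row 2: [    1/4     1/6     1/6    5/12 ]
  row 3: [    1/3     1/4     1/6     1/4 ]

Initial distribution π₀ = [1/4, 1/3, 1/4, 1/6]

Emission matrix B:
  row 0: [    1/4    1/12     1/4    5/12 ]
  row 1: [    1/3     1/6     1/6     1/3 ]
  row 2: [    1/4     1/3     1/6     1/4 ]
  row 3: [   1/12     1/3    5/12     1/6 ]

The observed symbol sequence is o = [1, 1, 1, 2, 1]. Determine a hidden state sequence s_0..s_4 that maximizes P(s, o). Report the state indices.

path = [2, 3, 2, 3, 3]

t=0: δ = [2.083e-02, 5.556e-02, 8.333e-02, 5.556e-02]  (obs o_0=1)
t=1: δ = [1.736e-03, 2.315e-03, 4.630e-03, 1.157e-02]  ψ = [2, 2, 1, 2]  (obs o_1=1)
t=2: δ = [3.215e-04, 4.823e-04, 6.430e-04, 9.645e-04]  ψ = [3, 3, 3, 3]  (obs o_2=1)
t=3: δ = [8.038e-05, 4.019e-05, 2.679e-05, 1.116e-04]  ψ = [3, 3, 3, 2]  (obs o_3=2)
t=4: δ = [3.101e-06, 5.582e-06, 8.931e-06, 9.303e-06]  ψ = [3, 0, 0, 3]  (obs o_4=1)
backtrack: best end state = 3; path = [2, 3, 2, 3, 3]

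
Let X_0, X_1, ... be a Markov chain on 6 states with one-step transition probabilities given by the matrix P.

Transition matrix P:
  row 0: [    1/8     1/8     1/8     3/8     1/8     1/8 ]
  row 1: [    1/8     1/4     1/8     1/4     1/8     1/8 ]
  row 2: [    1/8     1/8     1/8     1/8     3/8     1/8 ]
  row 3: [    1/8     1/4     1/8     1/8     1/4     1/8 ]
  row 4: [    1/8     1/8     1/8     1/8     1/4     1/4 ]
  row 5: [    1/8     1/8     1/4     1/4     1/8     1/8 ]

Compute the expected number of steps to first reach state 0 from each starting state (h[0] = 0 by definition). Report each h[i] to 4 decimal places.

h = [0.0000, 8.0000, 8.0000, 8.0000, 8.0000, 8.0000]

First-step conditioning: h[0] = 0; for i ≠ 0, h[i] = 1 + Σ_k P[i][k]·h[k].
  h[1] = 1 + 1/4·h[1] + 1/8·h[2] + 1/4·h[3] + 1/8·h[4] + 1/8·h[5]
  h[2] = 1 + 1/8·h[1] + 1/8·h[2] + 1/8·h[3] + 3/8·h[4] + 1/8·h[5]
  h[3] = 1 + 1/4·h[1] + 1/8·h[2] + 1/8·h[3] + 1/4·h[4] + 1/8·h[5]
  h[4] = 1 + 1/8·h[1] + 1/8·h[2] + 1/8·h[3] + 1/4·h[4] + 1/4·h[5]
  h[5] = 1 + 1/8·h[1] + 1/4·h[2] + 1/4·h[3] + 1/8·h[4] + 1/8·h[5]
Solving the 5×5 linear system over states ≠ 0 gives exactly h = [0, 8, 8, 8, 8, 8] (h[0] = 0 is the target).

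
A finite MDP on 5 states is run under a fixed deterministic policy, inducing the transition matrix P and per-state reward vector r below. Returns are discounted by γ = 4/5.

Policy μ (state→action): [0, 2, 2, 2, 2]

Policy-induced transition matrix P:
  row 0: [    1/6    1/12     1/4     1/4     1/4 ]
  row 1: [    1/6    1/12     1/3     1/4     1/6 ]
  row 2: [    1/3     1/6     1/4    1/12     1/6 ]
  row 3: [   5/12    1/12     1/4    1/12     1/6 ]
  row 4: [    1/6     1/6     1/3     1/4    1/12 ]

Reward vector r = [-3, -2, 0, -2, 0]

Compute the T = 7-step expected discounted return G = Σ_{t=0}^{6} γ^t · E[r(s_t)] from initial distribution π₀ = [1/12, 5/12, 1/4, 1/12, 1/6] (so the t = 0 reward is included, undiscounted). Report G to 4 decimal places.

G = -5.2333

t=0: π = [0.0833, 0.4167, 0.2500, 0.0833, 0.1667], E[r] = -1.2500, γ^t·E[r] = -1.250000, running G = -1.250000
t=1: π = [0.2292, 0.1181, 0.2986, 0.1944, 0.1597], E[r] = -1.3125, γ^t·E[r] = -1.050000, running G = -2.300000
t=2: π = [0.2650, 0.1215, 0.2731, 0.1678, 0.1725], E[r] = -1.3738, γ^t·E[r] = -0.879259, running G = -3.179259
t=3: π = [0.2541, 0.1205, 0.2745, 0.1765, 0.1744], E[r] = -1.3564, γ^t·E[r] = -0.694469, running G = -3.873728
t=4: π = [0.2565, 0.1207, 0.2746, 0.1748, 0.1733], E[r] = -1.3608, γ^t·E[r] = -0.557373, running G = -4.431101
t=5: π = [0.2561, 0.1207, 0.2745, 0.1751, 0.1736], E[r] = -1.3599, γ^t·E[r] = -0.445620, running G = -4.876721
t=6: π = [0.2562, 0.1207, 0.2745, 0.1751, 0.1735], E[r] = -1.3601, γ^t·E[r] = -0.356532, running G = -5.233252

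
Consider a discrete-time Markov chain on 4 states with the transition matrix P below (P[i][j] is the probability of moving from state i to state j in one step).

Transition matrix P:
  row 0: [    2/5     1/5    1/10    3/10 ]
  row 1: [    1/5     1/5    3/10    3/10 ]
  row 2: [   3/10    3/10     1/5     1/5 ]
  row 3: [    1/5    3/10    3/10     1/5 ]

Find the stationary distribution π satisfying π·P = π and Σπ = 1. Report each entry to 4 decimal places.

Balance equations π_j = Σ_i π_i·P[i][j]:
  π_0 = 2/5·π_0 + 1/5·π_1 + 3/10·π_2 + 1/5·π_3
  π_1 = 1/5·π_0 + 1/5·π_1 + 3/10·π_2 + 3/10·π_3
  π_2 = 1/10·π_0 + 3/10·π_1 + 1/5·π_2 + 3/10·π_3
  normalize: π_0 + π_1 + π_2 + π_3 = 1
Solving the linear system gives exactly π = [5/18, 49/198, 2/9, 25/99].

π = [0.2778, 0.2475, 0.2222, 0.2525]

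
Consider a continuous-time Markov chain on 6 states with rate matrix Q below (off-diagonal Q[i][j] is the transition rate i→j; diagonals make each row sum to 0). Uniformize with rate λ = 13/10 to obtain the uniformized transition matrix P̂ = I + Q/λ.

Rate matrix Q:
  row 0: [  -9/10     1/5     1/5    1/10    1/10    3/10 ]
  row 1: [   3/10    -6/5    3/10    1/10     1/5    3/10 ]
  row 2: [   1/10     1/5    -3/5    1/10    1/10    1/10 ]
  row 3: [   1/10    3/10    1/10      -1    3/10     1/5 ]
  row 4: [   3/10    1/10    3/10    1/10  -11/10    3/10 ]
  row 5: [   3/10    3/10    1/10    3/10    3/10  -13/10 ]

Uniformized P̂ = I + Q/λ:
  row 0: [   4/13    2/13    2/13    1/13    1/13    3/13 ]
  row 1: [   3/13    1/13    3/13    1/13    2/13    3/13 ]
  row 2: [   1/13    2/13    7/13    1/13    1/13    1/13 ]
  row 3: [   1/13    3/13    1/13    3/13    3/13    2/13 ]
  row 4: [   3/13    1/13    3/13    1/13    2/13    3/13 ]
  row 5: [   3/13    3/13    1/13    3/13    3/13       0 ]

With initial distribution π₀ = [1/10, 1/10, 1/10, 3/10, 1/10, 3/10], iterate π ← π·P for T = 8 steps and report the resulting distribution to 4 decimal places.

π = [0.1882, 0.1519, 0.2531, 0.1179, 0.1404, 0.1485]

t=0: π = [0.1000, 0.1000, 0.1000, 0.3000, 0.1000, 0.3000]
t=1: π = [0.1769, 0.1846, 0.1615, 0.1692, 0.1846, 0.1231]
t=2: π = [0.1935, 0.1479, 0.2219, 0.1219, 0.1503, 0.1645]
t=3: π = [0.1928, 0.1529, 0.2401, 0.1210, 0.1439, 0.1493]
t=4: π = [0.1900, 0.1518, 0.2482, 0.1185, 0.1413, 0.1501]
t=5: π = [0.1890, 0.1520, 0.2512, 0.1182, 0.1408, 0.1488]
t=6: π = [0.1885, 0.1519, 0.2524, 0.1180, 0.1405, 0.1487]
t=7: π = [0.1883, 0.1519, 0.2529, 0.1180, 0.1404, 0.1485]
t=8: π = [0.1882, 0.1519, 0.2531, 0.1179, 0.1404, 0.1485]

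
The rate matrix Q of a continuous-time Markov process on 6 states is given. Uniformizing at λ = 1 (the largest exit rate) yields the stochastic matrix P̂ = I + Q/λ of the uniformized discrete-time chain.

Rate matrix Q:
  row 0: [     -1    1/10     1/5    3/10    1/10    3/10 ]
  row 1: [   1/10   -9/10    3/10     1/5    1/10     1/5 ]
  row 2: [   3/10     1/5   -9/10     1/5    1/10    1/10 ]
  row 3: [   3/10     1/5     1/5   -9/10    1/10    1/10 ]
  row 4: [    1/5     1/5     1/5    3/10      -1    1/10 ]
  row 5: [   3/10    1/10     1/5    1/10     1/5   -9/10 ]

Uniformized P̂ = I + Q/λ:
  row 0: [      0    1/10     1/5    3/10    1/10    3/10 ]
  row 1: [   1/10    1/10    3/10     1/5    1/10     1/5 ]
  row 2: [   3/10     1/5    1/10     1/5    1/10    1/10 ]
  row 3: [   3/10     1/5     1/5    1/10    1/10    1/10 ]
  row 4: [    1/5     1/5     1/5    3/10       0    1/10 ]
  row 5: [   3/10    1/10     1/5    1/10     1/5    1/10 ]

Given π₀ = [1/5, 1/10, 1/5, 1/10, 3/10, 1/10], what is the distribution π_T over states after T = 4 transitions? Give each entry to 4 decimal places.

t=0: π = [0.2000, 0.1000, 0.2000, 0.1000, 0.3000, 0.1000]
t=1: π = [0.1900, 0.1600, 0.1900, 0.2300, 0.0800, 0.1500]
t=2: π = [0.2030, 0.1500, 0.1970, 0.1890, 0.1070, 0.1540]
t=3: π = [0.1984, 0.1493, 0.1953, 0.1967, 0.1047, 0.1556]
t=4: π = [0.2002, 0.1497, 0.1954, 0.1951, 0.1051, 0.1546]

π = [0.2002, 0.1497, 0.1954, 0.1951, 0.1051, 0.1546]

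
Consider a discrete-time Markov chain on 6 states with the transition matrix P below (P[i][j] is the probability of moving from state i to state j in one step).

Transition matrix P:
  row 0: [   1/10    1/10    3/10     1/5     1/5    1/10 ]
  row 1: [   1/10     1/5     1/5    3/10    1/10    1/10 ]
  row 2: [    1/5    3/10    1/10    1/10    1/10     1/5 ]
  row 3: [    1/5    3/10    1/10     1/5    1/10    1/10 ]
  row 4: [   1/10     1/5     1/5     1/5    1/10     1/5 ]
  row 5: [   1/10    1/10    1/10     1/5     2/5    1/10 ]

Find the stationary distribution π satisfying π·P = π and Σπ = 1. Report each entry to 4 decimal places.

Balance equations π_j = Σ_i π_i·P[i][j]:
  π_0 = 1/10·π_0 + 1/10·π_1 + 1/5·π_2 + 1/5·π_3 + 1/10·π_4 + 1/10·π_5
  π_1 = 1/10·π_0 + 1/5·π_1 + 3/10·π_2 + 3/10·π_3 + 1/5·π_4 + 1/10·π_5
  π_2 = 3/10·π_0 + 1/5·π_1 + 1/10·π_2 + 1/10·π_3 + 1/5·π_4 + 1/10·π_5
  π_3 = 1/5·π_0 + 3/10·π_1 + 1/10·π_2 + 1/5·π_3 + 1/5·π_4 + 1/5·π_5
  π_4 = 1/5·π_0 + 1/10·π_1 + 1/10·π_2 + 1/10·π_3 + 1/10·π_4 + 2/5·π_5
  normalize: π_0 + π_1 + π_2 + π_3 + π_4 + π_5 = 1
Solving the linear system gives exactly π = [133/972, 2041/9720, 1591/9720, 221/1080, 1489/9720, 32/243].

π = [0.1368, 0.2100, 0.1637, 0.2046, 0.1532, 0.1317]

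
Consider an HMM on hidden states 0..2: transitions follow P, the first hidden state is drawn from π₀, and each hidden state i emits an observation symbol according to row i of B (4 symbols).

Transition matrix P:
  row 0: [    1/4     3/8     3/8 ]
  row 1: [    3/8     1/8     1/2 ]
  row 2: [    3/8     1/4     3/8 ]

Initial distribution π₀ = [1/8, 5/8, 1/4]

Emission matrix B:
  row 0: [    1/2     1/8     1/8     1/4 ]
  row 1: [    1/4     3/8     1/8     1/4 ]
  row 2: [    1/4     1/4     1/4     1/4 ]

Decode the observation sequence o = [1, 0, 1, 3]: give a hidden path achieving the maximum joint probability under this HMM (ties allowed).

path = [1, 0, 1, 2]

t=0: δ = [1.562e-02, 2.344e-01, 6.250e-02]  (obs o_0=1)
t=1: δ = [4.395e-02, 7.324e-03, 2.930e-02]  ψ = [1, 1, 1]  (obs o_1=0)
t=2: δ = [1.373e-03, 6.180e-03, 4.120e-03]  ψ = [0, 0, 0]  (obs o_2=1)
t=3: δ = [5.794e-04, 2.575e-04, 7.725e-04]  ψ = [1, 2, 1]  (obs o_3=3)
backtrack: best end state = 2; path = [1, 0, 1, 2]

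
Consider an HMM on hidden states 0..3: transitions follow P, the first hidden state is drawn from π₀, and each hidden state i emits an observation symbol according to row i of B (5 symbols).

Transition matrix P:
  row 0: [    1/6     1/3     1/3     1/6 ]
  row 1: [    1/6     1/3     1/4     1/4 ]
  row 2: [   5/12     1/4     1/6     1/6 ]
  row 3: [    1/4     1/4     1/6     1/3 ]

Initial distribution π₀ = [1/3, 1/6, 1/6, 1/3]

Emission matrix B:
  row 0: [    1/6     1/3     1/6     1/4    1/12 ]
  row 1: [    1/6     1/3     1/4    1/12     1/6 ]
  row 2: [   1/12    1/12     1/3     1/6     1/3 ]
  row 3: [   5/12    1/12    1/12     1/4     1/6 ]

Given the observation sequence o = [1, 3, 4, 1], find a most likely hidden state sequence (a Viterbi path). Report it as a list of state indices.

path = [0, 0, 2, 0]

t=0: δ = [1.111e-01, 5.556e-02, 1.389e-02, 2.778e-02]  (obs o_0=1)
t=1: δ = [4.630e-03, 3.086e-03, 6.173e-03, 4.630e-03]  ψ = [0, 0, 0, 0]  (obs o_1=3)
t=2: δ = [2.143e-04, 2.572e-04, 5.144e-04, 2.572e-04]  ψ = [2, 0, 0, 3]  (obs o_2=4)
t=3: δ = [7.144e-05, 4.287e-05, 7.144e-06, 7.144e-06]  ψ = [2, 2, 2, 2]  (obs o_3=1)
backtrack: best end state = 0; path = [0, 0, 2, 0]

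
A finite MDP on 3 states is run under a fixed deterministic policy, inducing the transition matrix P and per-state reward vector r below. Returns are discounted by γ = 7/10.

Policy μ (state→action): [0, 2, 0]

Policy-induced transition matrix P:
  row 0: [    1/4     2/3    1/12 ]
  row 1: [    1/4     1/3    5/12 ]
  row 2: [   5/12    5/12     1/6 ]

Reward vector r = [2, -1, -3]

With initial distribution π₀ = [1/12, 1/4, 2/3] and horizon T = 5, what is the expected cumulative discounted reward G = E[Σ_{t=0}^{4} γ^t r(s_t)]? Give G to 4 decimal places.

t=0: π = [0.0833, 0.2500, 0.6667], E[r] = -2.0833, γ^t·E[r] = -2.083333, running G = -2.083333
t=1: π = [0.3611, 0.4167, 0.2222], E[r] = -0.3611, γ^t·E[r] = -0.252778, running G = -2.336111
t=2: π = [0.2870, 0.4722, 0.2407], E[r] = -0.6204, γ^t·E[r] = -0.303981, running G = -2.640093
t=3: π = [0.2901, 0.4491, 0.2608], E[r] = -0.6512, γ^t·E[r] = -0.223373, running G = -2.863466
t=4: π = [0.2935, 0.4518, 0.2548], E[r] = -0.6291, γ^t·E[r] = -0.151051, running G = -3.014517

G = -3.0145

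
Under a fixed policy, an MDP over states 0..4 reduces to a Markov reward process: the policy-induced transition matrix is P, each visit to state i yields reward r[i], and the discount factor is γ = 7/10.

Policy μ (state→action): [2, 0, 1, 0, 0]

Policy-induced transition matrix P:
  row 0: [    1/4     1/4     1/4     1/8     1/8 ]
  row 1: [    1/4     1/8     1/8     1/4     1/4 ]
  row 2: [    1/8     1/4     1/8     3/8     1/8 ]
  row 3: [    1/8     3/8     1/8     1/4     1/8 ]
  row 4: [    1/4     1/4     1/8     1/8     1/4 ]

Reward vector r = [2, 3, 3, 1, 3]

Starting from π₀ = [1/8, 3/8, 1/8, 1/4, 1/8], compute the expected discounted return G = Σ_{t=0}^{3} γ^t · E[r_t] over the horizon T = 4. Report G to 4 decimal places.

t=0: π = [0.1250, 0.3750, 0.1250, 0.2500, 0.1250], E[r] = 2.3750, γ^t·E[r] = 2.375000, running G = 2.375000
t=1: π = [0.2031, 0.2344, 0.1406, 0.2344, 0.1875], E[r] = 2.3281, γ^t·E[r] = 1.629688, running G = 4.004688
t=2: π = [0.2031, 0.2500, 0.1504, 0.2188, 0.1777], E[r] = 2.3594, γ^t·E[r] = 1.156094, running G = 5.160781
t=3: π = [0.2039, 0.2461, 0.1504, 0.2212, 0.1785], E[r] = 2.3538, γ^t·E[r] = 0.807340, running G = 5.968121

G = 5.9681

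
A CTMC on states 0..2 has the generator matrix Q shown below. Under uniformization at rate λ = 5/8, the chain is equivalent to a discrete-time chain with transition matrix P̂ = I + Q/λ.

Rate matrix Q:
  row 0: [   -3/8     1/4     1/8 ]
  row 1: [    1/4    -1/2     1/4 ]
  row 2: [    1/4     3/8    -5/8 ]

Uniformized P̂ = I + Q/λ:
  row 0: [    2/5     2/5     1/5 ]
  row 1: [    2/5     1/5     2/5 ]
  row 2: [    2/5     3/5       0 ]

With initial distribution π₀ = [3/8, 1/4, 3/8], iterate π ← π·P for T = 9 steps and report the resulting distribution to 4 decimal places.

t=0: π = [0.3750, 0.2500, 0.3750]
t=1: π = [0.4000, 0.4250, 0.1750]
t=2: π = [0.4000, 0.3500, 0.2500]
t=3: π = [0.4000, 0.3800, 0.2200]
t=4: π = [0.4000, 0.3680, 0.2320]
t=5: π = [0.4000, 0.3728, 0.2272]
t=6: π = [0.4000, 0.3709, 0.2291]
t=7: π = [0.4000, 0.3716, 0.2284]
t=8: π = [0.4000, 0.3713, 0.2287]
t=9: π = [0.4000, 0.3715, 0.2285]

π = [0.4000, 0.3715, 0.2285]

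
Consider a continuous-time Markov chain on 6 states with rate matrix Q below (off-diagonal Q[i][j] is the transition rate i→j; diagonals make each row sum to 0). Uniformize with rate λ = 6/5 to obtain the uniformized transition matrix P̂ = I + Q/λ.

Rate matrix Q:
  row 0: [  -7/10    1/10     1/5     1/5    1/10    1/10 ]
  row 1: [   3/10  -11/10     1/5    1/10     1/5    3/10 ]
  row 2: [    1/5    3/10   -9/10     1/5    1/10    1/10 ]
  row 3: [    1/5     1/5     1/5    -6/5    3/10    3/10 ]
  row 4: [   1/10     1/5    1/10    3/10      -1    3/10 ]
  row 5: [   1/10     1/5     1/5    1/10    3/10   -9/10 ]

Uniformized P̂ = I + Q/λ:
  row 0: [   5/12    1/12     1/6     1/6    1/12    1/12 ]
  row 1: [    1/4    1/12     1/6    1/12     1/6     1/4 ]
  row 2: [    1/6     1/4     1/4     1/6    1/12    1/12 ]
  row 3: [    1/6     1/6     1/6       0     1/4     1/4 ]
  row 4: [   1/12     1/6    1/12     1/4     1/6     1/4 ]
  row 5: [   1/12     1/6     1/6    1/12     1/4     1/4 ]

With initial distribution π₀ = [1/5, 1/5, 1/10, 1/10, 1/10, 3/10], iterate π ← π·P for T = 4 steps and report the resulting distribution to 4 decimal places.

π = [0.1997, 0.1514, 0.1670, 0.1303, 0.1627, 0.1889]

t=0: π = [0.2000, 0.2000, 0.1000, 0.1000, 0.1000, 0.3000]
t=1: π = [0.2000, 0.1417, 0.1667, 0.1167, 0.1750, 0.2000]
t=2: π = [0.1972, 0.1521, 0.1660, 0.1333, 0.1625, 0.1889]
t=3: π = [0.1994, 0.1514, 0.1670, 0.1296, 0.1633, 0.1895]
t=4: π = [0.1997, 0.1514, 0.1670, 0.1303, 0.1627, 0.1889]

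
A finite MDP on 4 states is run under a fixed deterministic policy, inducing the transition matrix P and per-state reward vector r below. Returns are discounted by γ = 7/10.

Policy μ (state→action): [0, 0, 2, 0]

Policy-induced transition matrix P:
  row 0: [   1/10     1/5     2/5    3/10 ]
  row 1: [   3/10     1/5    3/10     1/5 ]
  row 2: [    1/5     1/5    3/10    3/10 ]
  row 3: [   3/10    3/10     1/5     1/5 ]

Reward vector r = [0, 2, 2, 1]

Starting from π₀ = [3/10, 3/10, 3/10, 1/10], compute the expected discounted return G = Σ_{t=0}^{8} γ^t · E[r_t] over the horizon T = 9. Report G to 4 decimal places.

t=0: π = [0.3000, 0.3000, 0.3000, 0.1000], E[r] = 1.3000, γ^t·E[r] = 1.300000, running G = 1.300000
t=1: π = [0.2100, 0.2100, 0.3200, 0.2600], E[r] = 1.3200, γ^t·E[r] = 0.924000, running G = 2.224000
t=2: π = [0.2260, 0.2260, 0.2950, 0.2530], E[r] = 1.2950, γ^t·E[r] = 0.634550, running G = 2.858550
t=3: π = [0.2253, 0.2253, 0.2973, 0.2521], E[r] = 1.2973, γ^t·E[r] = 0.444974, running G = 3.303524
t=4: π = [0.2252, 0.2252, 0.2973, 0.2523], E[r] = 1.2973, γ^t·E[r] = 0.311487, running G = 3.615010
t=5: π = [0.2252, 0.2252, 0.2973, 0.2523], E[r] = 1.2973, γ^t·E[r] = 0.218036, running G = 3.833047
t=6: π = [0.2252, 0.2252, 0.2973, 0.2523], E[r] = 1.2973, γ^t·E[r] = 0.152626, running G = 3.985673
t=7: π = [0.2252, 0.2252, 0.2973, 0.2523], E[r] = 1.2973, γ^t·E[r] = 0.106838, running G = 4.092511
t=8: π = [0.2252, 0.2252, 0.2973, 0.2523], E[r] = 1.2973, γ^t·E[r] = 0.074787, running G = 4.167297

G = 4.1673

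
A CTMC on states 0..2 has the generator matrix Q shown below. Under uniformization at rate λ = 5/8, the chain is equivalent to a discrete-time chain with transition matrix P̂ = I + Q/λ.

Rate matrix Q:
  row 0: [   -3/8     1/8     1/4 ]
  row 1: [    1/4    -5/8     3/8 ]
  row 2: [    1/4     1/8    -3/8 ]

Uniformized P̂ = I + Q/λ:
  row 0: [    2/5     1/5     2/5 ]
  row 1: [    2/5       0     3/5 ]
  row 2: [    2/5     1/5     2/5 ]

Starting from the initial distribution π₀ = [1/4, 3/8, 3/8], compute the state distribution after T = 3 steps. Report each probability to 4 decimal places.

t=0: π = [0.2500, 0.3750, 0.3750]
t=1: π = [0.4000, 0.1250, 0.4750]
t=2: π = [0.4000, 0.1750, 0.4250]
t=3: π = [0.4000, 0.1650, 0.4350]

π = [0.4000, 0.1650, 0.4350]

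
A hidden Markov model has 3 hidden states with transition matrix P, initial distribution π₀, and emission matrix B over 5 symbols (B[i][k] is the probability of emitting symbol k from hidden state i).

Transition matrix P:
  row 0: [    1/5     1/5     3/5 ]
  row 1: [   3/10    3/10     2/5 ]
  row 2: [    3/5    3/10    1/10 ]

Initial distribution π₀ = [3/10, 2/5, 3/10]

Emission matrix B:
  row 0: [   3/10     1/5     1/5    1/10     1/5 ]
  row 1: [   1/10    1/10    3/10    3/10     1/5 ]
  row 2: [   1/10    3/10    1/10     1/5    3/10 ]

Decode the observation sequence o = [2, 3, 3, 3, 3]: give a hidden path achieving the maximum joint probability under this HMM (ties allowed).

t=0: δ = [6.000e-02, 1.200e-01, 3.000e-02]  (obs o_0=2)
t=1: δ = [3.600e-03, 1.080e-02, 9.600e-03]  ψ = [1, 1, 1]  (obs o_1=3)
t=2: δ = [5.760e-04, 9.720e-04, 8.640e-04]  ψ = [2, 1, 1]  (obs o_2=3)
t=3: δ = [5.184e-05, 8.748e-05, 7.776e-05]  ψ = [2, 1, 1]  (obs o_3=3)
t=4: δ = [4.666e-06, 7.873e-06, 6.998e-06]  ψ = [2, 1, 1]  (obs o_4=3)
backtrack: best end state = 1; path = [1, 1, 1, 1, 1]

path = [1, 1, 1, 1, 1]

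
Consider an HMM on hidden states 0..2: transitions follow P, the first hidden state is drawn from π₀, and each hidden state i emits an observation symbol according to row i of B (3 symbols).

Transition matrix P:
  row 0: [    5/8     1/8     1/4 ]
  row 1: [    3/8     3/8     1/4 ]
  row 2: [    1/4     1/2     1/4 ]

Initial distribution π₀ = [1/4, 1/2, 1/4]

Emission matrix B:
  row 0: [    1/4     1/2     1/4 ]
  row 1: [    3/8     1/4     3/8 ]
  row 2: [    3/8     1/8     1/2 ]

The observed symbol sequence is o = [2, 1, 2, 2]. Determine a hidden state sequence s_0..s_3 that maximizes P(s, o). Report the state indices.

t=0: δ = [6.250e-02, 1.875e-01, 1.250e-01]  (obs o_0=2)
t=1: δ = [3.516e-02, 1.758e-02, 5.859e-03]  ψ = [1, 1, 1]  (obs o_1=1)
t=2: δ = [5.493e-03, 2.472e-03, 4.395e-03]  ψ = [0, 1, 0]  (obs o_2=2)
t=3: δ = [8.583e-04, 8.240e-04, 6.866e-04]  ψ = [0, 2, 0]  (obs o_3=2)
backtrack: best end state = 0; path = [1, 0, 0, 0]

path = [1, 0, 0, 0]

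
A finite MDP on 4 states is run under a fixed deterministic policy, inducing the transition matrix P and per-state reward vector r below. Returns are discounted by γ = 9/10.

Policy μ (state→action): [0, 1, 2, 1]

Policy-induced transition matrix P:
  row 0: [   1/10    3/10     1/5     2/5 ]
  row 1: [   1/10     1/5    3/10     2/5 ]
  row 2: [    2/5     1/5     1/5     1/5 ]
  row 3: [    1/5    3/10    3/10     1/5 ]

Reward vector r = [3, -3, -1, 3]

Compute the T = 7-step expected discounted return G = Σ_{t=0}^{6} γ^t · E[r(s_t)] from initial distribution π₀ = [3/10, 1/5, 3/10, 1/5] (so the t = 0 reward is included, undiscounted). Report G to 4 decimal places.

t=0: π = [0.3000, 0.2000, 0.3000, 0.2000], E[r] = 0.6000, γ^t·E[r] = 0.600000, running G = 0.600000
t=1: π = [0.2100, 0.2500, 0.2400, 0.3000], E[r] = 0.5400, γ^t·E[r] = 0.486000, running G = 1.086000
t=2: π = [0.2020, 0.2510, 0.2550, 0.2920], E[r] = 0.4740, γ^t·E[r] = 0.383940, running G = 1.469940
t=3: π = [0.2057, 0.2494, 0.2543, 0.2906], E[r] = 0.4864, γ^t·E[r] = 0.354586, running G = 1.824526
t=4: π = [0.2054, 0.2496, 0.2540, 0.2910], E[r] = 0.4862, γ^t·E[r] = 0.319009, running G = 2.143535
t=5: π = [0.2053, 0.2496, 0.2541, 0.2910], E[r] = 0.4859, γ^t·E[r] = 0.286930, running G = 2.430464
t=6: π = [0.2053, 0.2496, 0.2541, 0.2910], E[r] = 0.4860, γ^t·E[r] = 0.258263, running G = 2.688728

G = 2.6887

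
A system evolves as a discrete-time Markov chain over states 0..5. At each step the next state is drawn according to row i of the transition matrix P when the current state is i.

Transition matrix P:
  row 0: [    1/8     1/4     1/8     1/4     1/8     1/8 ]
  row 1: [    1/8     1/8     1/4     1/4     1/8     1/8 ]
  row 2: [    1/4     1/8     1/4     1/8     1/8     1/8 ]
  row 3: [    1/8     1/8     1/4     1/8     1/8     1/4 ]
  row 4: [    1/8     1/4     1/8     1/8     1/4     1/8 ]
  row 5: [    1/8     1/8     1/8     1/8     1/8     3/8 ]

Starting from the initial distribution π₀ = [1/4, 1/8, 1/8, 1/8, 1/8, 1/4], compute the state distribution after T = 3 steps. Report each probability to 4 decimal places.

π = [0.1487, 0.1611, 0.1892, 0.1633, 0.1428, 0.1948]

t=0: π = [0.2500, 0.1250, 0.1250, 0.1250, 0.1250, 0.2500]
t=1: π = [0.1406, 0.1719, 0.1719, 0.1719, 0.1406, 0.2031]
t=2: π = [0.1465, 0.1602, 0.1895, 0.1641, 0.1426, 0.1973]
t=3: π = [0.1487, 0.1611, 0.1892, 0.1633, 0.1428, 0.1948]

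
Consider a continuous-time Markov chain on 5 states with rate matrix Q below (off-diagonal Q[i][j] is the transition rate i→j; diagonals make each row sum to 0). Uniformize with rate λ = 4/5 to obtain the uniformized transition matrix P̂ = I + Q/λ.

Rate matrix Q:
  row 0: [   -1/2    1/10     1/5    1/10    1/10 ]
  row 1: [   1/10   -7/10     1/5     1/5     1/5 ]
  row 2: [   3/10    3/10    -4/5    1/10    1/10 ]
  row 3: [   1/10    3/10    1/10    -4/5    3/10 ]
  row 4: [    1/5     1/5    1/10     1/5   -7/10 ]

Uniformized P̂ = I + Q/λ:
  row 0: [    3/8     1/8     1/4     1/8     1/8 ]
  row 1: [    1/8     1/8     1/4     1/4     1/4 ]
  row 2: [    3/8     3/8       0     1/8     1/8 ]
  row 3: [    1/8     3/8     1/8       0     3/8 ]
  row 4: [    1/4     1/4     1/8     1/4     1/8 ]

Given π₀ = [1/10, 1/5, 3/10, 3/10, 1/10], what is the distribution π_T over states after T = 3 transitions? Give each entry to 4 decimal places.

π = [0.2537, 0.2361, 0.1605, 0.1543, 0.1953]

t=0: π = [0.1000, 0.2000, 0.3000, 0.3000, 0.1000]
t=1: π = [0.2375, 0.2875, 0.1250, 0.1250, 0.2250]
t=2: π = [0.2438, 0.2156, 0.1750, 0.1734, 0.1922]
t=3: π = [0.2537, 0.2361, 0.1605, 0.1543, 0.1953]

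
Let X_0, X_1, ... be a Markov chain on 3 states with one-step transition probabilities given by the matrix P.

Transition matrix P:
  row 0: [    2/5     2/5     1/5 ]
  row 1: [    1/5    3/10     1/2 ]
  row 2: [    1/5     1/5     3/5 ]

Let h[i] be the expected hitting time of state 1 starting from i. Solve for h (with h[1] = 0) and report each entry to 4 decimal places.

First-step conditioning: h[1] = 0; for i ≠ 1, h[i] = 1 + Σ_k P[i][k]·h[k].
  h[0] = 1 + 2/5·h[0] + 1/5·h[2]
  h[2] = 1 + 1/5·h[0] + 3/5·h[2]
Solving the 2×2 linear system over states ≠ 1 gives exactly h = [3, 0, 4] (h[1] = 0 is the target).

h = [3.0000, 0.0000, 4.0000]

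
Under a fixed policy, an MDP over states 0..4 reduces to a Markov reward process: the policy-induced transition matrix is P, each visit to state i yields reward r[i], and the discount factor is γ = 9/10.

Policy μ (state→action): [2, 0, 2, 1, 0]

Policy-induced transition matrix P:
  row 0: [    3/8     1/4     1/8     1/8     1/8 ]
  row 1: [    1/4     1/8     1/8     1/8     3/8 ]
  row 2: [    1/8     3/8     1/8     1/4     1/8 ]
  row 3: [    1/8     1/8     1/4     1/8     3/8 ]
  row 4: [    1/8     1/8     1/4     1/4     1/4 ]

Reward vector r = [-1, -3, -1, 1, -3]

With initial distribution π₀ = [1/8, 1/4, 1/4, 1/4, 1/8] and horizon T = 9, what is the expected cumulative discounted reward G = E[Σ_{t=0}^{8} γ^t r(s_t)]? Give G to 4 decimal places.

t=0: π = [0.1250, 0.2500, 0.2500, 0.2500, 0.1250], E[r] = -1.2500, γ^t·E[r] = -1.250000, running G = -1.250000
t=1: π = [0.1875, 0.2031, 0.1719, 0.1719, 0.2656], E[r] = -1.5938, γ^t·E[r] = -1.434375, running G = -2.684375
t=2: π = [0.1973, 0.1914, 0.1797, 0.1797, 0.2520], E[r] = -1.5273, γ^t·E[r] = -1.237148, running G = -3.921523
t=3: π = [0.1982, 0.1946, 0.1790, 0.1790, 0.2493], E[r] = -1.5298, γ^t·E[r] = -1.115213, running G = -5.036737
t=4: π = [0.1989, 0.1945, 0.1785, 0.1785, 0.2495], E[r] = -1.5311, γ^t·E[r] = -1.004533, running G = -6.041270
t=5: π = [0.1990, 0.1945, 0.1785, 0.1785, 0.2495], E[r] = -1.5309, γ^t·E[r] = -0.903967, running G = -6.945237
t=6: π = [0.1991, 0.1945, 0.1785, 0.1785, 0.2494], E[r] = -1.5309, γ^t·E[r] = -0.813576, running G = -7.758813
t=7: π = [0.1991, 0.1945, 0.1785, 0.1785, 0.2494], E[r] = -1.5309, γ^t·E[r] = -0.732221, running G = -8.491034
t=8: π = [0.1991, 0.1945, 0.1785, 0.1785, 0.2494], E[r] = -1.5309, γ^t·E[r] = -0.658999, running G = -9.150033

G = -9.1500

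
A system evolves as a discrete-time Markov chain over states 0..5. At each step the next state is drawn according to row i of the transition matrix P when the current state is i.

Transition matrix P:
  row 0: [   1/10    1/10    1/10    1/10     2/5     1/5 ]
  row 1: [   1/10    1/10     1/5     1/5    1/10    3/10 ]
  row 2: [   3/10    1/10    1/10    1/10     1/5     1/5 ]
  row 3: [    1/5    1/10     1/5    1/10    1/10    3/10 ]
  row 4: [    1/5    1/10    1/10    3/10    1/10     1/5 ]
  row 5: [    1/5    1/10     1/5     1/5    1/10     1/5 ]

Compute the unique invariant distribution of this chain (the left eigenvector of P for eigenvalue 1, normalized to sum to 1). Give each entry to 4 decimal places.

Balance equations π_j = Σ_i π_i·P[i][j]:
  π_0 = 1/10·π_0 + 1/10·π_1 + 3/10·π_2 + 1/5·π_3 + 1/5·π_4 + 1/5·π_5
  π_1 = 1/10·π_0 + 1/10·π_1 + 1/10·π_2 + 1/10·π_3 + 1/10·π_4 + 1/10·π_5
  π_2 = 1/10·π_0 + 1/5·π_1 + 1/10·π_2 + 1/5·π_3 + 1/10·π_4 + 1/5·π_5
  π_3 = 1/10·π_0 + 1/5·π_1 + 1/10·π_2 + 1/10·π_3 + 3/10·π_4 + 1/5·π_5
  π_4 = 2/5·π_0 + 1/10·π_1 + 1/5·π_2 + 1/10·π_3 + 1/10·π_4 + 1/10·π_5
  normalize: π_0 + π_1 + π_2 + π_3 + π_4 + π_5 = 1
Solving the linear system gives exactly π = [2299/12340, 1/10, 1843/12340, 11323/67870, 527/3085, 3077/13574].

π = [0.1863, 0.1000, 0.1494, 0.1668, 0.1708, 0.2267]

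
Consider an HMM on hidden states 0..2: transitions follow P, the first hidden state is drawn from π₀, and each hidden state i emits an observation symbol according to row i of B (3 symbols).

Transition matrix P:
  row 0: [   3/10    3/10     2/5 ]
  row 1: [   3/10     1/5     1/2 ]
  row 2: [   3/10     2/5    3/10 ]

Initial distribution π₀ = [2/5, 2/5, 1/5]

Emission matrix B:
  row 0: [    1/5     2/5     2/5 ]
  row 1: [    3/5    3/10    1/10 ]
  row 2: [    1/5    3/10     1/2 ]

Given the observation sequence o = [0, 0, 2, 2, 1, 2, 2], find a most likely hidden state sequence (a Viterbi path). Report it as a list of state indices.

path = [1, 1, 2, 2, 1, 2, 2]

t=0: δ = [8.000e-02, 2.400e-01, 4.000e-02]  (obs o_0=0)
t=1: δ = [1.440e-02, 2.880e-02, 2.400e-02]  ψ = [1, 1, 1]  (obs o_1=0)
t=2: δ = [3.456e-03, 9.600e-04, 7.200e-03]  ψ = [1, 2, 1]  (obs o_2=2)
t=3: δ = [8.640e-04, 2.880e-04, 1.080e-03]  ψ = [2, 2, 2]  (obs o_3=2)
t=4: δ = [1.296e-04, 1.296e-04, 1.037e-04]  ψ = [2, 2, 0]  (obs o_4=1)
t=5: δ = [1.555e-05, 4.147e-06, 3.240e-05]  ψ = [0, 2, 1]  (obs o_5=2)
t=6: δ = [3.888e-06, 1.296e-06, 4.860e-06]  ψ = [2, 2, 2]  (obs o_6=2)
backtrack: best end state = 2; path = [1, 1, 2, 2, 1, 2, 2]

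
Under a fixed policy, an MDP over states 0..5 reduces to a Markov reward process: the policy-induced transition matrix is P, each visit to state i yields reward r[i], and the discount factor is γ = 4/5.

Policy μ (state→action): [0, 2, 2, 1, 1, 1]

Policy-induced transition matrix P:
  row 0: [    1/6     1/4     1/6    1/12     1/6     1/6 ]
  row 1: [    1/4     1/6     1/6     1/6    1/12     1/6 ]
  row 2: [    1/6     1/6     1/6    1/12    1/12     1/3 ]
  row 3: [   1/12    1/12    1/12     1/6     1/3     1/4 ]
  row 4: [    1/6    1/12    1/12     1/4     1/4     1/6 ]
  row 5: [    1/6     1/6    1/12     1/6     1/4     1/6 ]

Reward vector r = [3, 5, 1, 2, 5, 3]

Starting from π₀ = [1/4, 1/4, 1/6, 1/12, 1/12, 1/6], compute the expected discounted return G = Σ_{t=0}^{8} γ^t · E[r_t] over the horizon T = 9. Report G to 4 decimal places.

G = 14.2229

t=0: π = [0.2500, 0.2500, 0.1667, 0.0833, 0.0833, 0.1667], E[r] = 3.2500, γ^t·E[r] = 3.250000, running G = 3.250000
t=1: π = [0.1806, 0.1736, 0.1389, 0.1389, 0.1667, 0.2014], E[r] = 3.2639, γ^t·E[r] = 2.611111, running G = 5.861111
t=2: π = [0.1696, 0.1563, 0.1244, 0.1539, 0.1944, 0.2014], E[r] = 3.2986, γ^t·E[r] = 2.111111, running G = 7.972222
t=3: π = [0.1669, 0.1518, 0.1209, 0.1584, 0.2019, 0.2002], E[r] = 3.3073, γ^t·E[r] = 1.693333, running G = 9.665556
t=4: π = [0.1661, 0.1505, 0.1200, 0.1595, 0.2039, 0.2000], E[r] = 3.3094, γ^t·E[r] = 1.355521, running G = 11.021077
t=5: π = [0.1659, 0.1502, 0.1197, 0.1598, 0.2044, 0.2000], E[r] = 3.3099, γ^t·E[r] = 1.084600, running G = 12.105677
t=6: π = [0.1659, 0.1501, 0.1197, 0.1599, 0.2045, 0.1999], E[r] = 3.3101, γ^t·E[r] = 0.867719, running G = 12.973396
t=7: π = [0.1659, 0.1501, 0.1196, 0.1599, 0.2045, 0.1999], E[r] = 3.3101, γ^t·E[r] = 0.694183, running G = 13.667579
t=8: π = [0.1659, 0.1501, 0.1196, 0.1599, 0.2045, 0.1999], E[r] = 3.3101, γ^t·E[r] = 0.555348, running G = 14.222927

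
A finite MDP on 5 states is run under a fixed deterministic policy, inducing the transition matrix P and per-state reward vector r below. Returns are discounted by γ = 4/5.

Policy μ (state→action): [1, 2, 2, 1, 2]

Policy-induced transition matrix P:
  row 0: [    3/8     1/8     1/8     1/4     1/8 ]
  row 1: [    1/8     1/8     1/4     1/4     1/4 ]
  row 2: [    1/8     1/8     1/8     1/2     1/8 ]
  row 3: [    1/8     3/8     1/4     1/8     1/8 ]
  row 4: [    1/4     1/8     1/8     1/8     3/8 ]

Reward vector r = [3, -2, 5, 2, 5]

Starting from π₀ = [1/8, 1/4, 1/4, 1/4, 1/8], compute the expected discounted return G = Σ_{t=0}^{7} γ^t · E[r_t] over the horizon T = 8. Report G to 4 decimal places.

t=0: π = [0.1250, 0.2500, 0.2500, 0.2500, 0.1250], E[r] = 2.2500, γ^t·E[r] = 2.250000, running G = 2.250000
t=1: π = [0.1719, 0.1875, 0.1875, 0.2656, 0.1875], E[r] = 2.5469, γ^t·E[r] = 2.037500, running G = 4.287500
t=2: π = [0.1914, 0.1914, 0.1816, 0.2402, 0.1953], E[r] = 2.5566, γ^t·E[r] = 1.636250, running G = 5.923750
t=3: π = [0.1973, 0.1851, 0.1790, 0.2410, 0.1978], E[r] = 2.5872, γ^t·E[r] = 1.324625, running G = 7.248375
t=4: π = [0.1990, 0.1852, 0.1783, 0.2399, 0.1976], E[r] = 2.5855, γ^t·E[r] = 1.059038, running G = 8.307413
t=5: π = [0.1995, 0.1850, 0.1781, 0.2399, 0.1975], E[r] = 2.5866, γ^t·E[r] = 0.847586, running G = 9.154999
t=6: π = [0.1996, 0.1850, 0.1781, 0.2399, 0.1975], E[r] = 2.5865, γ^t·E[r] = 0.678042, running G = 9.833041
t=7: π = [0.1996, 0.1850, 0.1781, 0.2399, 0.1975], E[r] = 2.5865, γ^t·E[r] = 0.542434, running G = 10.375474

G = 10.3755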